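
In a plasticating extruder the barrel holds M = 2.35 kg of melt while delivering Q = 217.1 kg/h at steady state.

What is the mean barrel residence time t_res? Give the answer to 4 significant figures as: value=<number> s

Throughput in SI: Q_s = 217.1 kg/h ÷ 3600 s/h = 0.0603056 kg/s
t_res = M / Q_s = 2.35 / 0.0603056 = 38.9682 s

value=38.97 s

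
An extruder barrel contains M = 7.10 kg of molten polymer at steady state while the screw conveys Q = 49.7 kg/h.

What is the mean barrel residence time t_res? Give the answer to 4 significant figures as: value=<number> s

value=514.3 s

Throughput in SI: Q_s = 49.7 kg/h ÷ 3600 s/h = 0.0138056 kg/s
Mean residence time: t_res = M/Q_s = 7.10 kg / 0.0138056 kg/s = 514.286 s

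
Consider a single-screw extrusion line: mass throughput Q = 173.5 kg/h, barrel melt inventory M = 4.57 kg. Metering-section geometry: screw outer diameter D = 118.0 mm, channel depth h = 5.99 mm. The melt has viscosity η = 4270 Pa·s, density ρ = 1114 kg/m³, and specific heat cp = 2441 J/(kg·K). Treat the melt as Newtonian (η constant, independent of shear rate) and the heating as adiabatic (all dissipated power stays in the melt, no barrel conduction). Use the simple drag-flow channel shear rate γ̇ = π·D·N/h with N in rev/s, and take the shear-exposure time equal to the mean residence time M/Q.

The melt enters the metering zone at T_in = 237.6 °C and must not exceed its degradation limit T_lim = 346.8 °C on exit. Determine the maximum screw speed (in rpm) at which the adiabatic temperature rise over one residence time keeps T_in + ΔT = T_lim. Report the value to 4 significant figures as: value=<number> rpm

value=26.25 rpm

Throughput in SI: Q_s = 173.5 kg/h ÷ 3600 s/h = 0.0481944 kg/s
t_res = M / Q_s = 4.57 / 0.0481944 = 94.8242 s
D = 118.0 mm = 0.118 m;  h = 5.99 mm = 0.00599 m
Allowable rise: ΔT_a = T_lim − T_in = 346.8 − 237.6 = 109.2 K
Invert ΔT = ηγ̇²t_res/(ρcp) for γ̇: γ̇_max² = ΔT_a ρ cp / (η t_res) = 109.2·1114·2441 / (4270·94.8242) = 733.379 s⁻²
γ̇_max = sqrt(733.379) = 27.081 s⁻¹
Solve γ̇ = πDN/h for N: N_max = γ̇_max·h/(π·D) = 27.081 × 0.00599 / (π × 0.118) = 0.437582 rev/s = 26.2549 rpm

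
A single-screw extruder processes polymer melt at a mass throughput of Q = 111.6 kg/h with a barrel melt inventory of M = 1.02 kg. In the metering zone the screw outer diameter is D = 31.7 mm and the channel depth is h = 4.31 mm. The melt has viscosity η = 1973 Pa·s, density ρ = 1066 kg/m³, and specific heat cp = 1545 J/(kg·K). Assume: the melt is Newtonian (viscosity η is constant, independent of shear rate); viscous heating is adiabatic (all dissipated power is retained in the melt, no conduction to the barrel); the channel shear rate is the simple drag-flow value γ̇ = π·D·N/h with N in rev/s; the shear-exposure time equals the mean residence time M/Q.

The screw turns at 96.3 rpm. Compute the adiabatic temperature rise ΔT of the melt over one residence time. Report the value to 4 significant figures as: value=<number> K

Q_s = Q / 3600 = 111.6 / 3600 = 0.031 kg/s
t_res = M / Q_s = 1.02 ÷ 0.031 = 32.9032 s
D = 31.7 mm = 0.0317 m;  h = 4.31 mm = 0.00431 m;  N = 96.3 rpm / 60 = 1.605 rev/s
γ̇ = π D N / h = (π)(0.0317)(1.605) / 0.00431 = 37.0857 s⁻¹
ΔT = η·γ̇²·t_res/(ρ·cp) = [1973 × 37.0857² × 32.9032] / [1066 × 1545] = 54.2118 K

value=54.21 K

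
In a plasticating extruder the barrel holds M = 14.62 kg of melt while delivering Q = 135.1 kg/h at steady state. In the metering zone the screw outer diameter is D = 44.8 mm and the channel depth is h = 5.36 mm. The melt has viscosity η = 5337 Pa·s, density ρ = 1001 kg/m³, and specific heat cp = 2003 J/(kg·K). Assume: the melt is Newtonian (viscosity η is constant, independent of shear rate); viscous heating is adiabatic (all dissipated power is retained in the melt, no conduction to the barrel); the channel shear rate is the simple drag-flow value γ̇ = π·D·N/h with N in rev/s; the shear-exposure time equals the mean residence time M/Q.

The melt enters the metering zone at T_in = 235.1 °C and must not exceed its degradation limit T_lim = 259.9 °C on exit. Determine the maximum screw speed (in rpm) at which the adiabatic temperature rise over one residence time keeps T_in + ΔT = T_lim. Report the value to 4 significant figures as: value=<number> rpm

Throughput in SI: Q_s = 135.1 kg/h ÷ 3600 s/h = 0.0375278 kg/s
t_res = M / Q_s = 14.62 / 0.0375278 = 389.578 s
Geometry in SI: D = 44.8 mm → 0.0448 m, h = 5.36 mm → 0.00536 m
ΔT_a = T_lim − T_in = 259.9 − 235.1 = 24.8 K
γ̇_max² = ΔT_a·ρ·cp / (η·t_res) = [24.8 × 1001 × 2003] / [5337 × 389.578] = 23.9153 s⁻²
Take the square root: γ̇_max = √(23.9153) = 4.89032 s⁻¹
N_max = γ̇_max h / (πD) = 4.89032·0.00536/(π·0.0448) = 0.186241 rev/s → ×60 = 11.1744 rpm

value=11.17 rpm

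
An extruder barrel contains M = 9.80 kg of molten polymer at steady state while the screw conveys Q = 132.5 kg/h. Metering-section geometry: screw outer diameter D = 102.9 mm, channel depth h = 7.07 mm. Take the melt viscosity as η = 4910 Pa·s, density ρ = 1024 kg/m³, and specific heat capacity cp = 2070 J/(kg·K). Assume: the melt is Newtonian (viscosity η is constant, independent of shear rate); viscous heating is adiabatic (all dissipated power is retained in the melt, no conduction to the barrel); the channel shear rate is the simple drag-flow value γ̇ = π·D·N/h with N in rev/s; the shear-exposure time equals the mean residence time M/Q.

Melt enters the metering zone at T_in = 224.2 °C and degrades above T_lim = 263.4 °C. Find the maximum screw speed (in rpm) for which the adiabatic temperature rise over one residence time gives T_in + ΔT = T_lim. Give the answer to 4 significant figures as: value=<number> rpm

value=10.46 rpm

Q_s = Q / 3600 = 132.5 / 3600 = 0.0368056 kg/s
t_res = M / Q_s = 9.80 / 0.0368056 = 266.264 s
Convert to metres: D = 0.1029 m, h = 0.00707 m
ΔT_a = T_lim − T_in = 263.4 °C − 224.2 °C = 39.2 K
Invert ΔT = ηγ̇²t_res/(ρcp) for γ̇: γ̇_max² = ΔT_a ρ cp / (η t_res) = 39.2·1024·2070 / (4910·266.264) = 63.5568 s⁻²
γ̇_max = sqrt(63.5568) = 7.97225 s⁻¹
N_max = γ̇_max·h / (π·D) = 7.97225 · 0.00707 / (π · 0.1029) = 0.174355 rev/s = 10.4613 rpm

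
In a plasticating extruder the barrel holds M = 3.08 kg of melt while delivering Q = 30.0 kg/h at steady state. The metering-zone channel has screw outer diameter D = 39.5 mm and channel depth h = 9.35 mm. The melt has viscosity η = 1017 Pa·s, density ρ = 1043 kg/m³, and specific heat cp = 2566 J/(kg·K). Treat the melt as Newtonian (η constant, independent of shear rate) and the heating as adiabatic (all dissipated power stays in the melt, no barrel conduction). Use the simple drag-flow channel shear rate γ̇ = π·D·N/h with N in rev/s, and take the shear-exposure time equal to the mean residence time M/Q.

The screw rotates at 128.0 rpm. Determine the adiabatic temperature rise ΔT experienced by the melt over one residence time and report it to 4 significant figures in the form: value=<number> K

value=112.6 K

Q_s = Q / 3600 = 30.0 / 3600 = 0.00833333 kg/s
t_res = M / Q_s = 3.08 ÷ 0.00833333 = 369.6 s
D = 39.5 mm = 0.0395 m;  h = 9.35 mm = 0.00935 m;  N = 128.0 rpm / 60 = 2.13333 rev/s
Shear rate: γ̇ = πDN/h = π·0.0395·2.13333/0.00935 = 28.3135 s⁻¹
Adiabatic rise: ΔT = η γ̇² t_res / (ρ cp) = 1017·(28.3135)²·369.6 / (1043·2566) = 112.59 K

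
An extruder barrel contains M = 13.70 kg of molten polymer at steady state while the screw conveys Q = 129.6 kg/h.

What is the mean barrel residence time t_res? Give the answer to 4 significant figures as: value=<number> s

Q_s = Q / 3600 = 129.6 / 3600 = 0.036 kg/s
t_res = M / Q_s = 13.70 ÷ 0.036 = 380.556 s

value=380.6 s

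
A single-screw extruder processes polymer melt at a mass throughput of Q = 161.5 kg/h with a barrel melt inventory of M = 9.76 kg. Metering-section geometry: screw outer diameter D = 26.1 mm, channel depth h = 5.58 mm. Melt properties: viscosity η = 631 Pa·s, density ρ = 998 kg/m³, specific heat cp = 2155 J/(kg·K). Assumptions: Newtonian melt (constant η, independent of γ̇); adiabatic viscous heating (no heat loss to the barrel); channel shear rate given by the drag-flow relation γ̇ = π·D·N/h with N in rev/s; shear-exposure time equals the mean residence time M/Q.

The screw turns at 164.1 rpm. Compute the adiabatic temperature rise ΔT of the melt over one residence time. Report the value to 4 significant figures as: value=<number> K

value=103.1 K

Throughput in SI: Q_s = 161.5 kg/h ÷ 3600 s/h = 0.0448611 kg/s
t_res = M / Q_s = 9.76 / 0.0448611 = 217.56 s
Geometry in metres: D = 26.1 mm → 0.0261 m, h = 5.58 mm → 0.00558 m; screw speed N = 164.1 rpm = 2.735 rev/s
γ̇ = π D N / h = (π)(0.0261)(2.735) / 0.00558 = 40.1896 s⁻¹
ΔT = η·γ̇²·t_res/(ρ·cp) = [631 × 40.1896² × 217.56] / [998 × 2155] = 103.1 K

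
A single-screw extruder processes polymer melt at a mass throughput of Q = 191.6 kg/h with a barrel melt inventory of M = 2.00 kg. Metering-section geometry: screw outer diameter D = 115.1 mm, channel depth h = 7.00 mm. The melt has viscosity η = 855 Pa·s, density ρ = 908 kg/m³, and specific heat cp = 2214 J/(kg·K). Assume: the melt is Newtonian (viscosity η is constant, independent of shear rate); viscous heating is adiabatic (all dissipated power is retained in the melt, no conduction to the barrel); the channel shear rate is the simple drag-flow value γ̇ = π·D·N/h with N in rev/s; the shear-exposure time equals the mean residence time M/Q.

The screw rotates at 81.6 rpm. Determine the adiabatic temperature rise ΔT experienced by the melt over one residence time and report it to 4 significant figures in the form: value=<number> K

value=78.88 K

Throughput in SI: Q_s = 191.6 kg/h ÷ 3600 s/h = 0.0532222 kg/s
t_res = M / Q_s = 2.00 ÷ 0.0532222 = 37.5783 s
Geometry in metres: D = 115.1 mm → 0.1151 m, h = 7.00 mm → 0.007 m; screw speed N = 81.6 rpm = 1.36 rev/s
γ̇ = π·D·N / h = π · 0.1151 · 1.36 / 0.007 = 70.2532 s⁻¹
Adiabatic rise: ΔT = η γ̇² t_res / (ρ cp) = 855·(70.2532)²·37.5783 / (908·2214) = 78.8809 K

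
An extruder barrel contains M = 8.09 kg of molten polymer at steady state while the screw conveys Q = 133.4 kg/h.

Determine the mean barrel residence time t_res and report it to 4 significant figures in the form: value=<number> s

Q_s = Q / 3600 = 133.4 / 3600 = 0.0370556 kg/s
Mean residence time: t_res = M/Q_s = 8.09 kg / 0.0370556 kg/s = 218.321 s

value=218.3 s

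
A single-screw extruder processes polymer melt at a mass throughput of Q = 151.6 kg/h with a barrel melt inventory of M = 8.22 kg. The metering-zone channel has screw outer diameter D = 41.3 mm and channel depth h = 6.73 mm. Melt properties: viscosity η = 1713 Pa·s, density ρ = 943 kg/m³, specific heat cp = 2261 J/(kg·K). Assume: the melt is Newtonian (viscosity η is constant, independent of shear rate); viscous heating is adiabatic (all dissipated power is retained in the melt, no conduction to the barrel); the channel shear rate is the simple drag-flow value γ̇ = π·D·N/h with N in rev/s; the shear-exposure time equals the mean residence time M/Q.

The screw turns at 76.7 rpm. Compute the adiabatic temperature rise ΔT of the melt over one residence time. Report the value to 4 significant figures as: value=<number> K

value=95.25 K

Convert throughput: Q = 151.6 kg/h = 151.6/3600 = 0.0421111 kg/s
t_res = M / Q_s = 8.22 ÷ 0.0421111 = 195.198 s
D = 41.3 mm = 0.0413 m;  h = 6.73 mm = 0.00673 m;  N = 76.7 rpm / 60 = 1.27833 rev/s
Shear rate: γ̇ = πDN/h = π·0.0413·1.27833/0.00673 = 24.645 s⁻¹
Adiabatic rise: ΔT = η γ̇² t_res / (ρ cp) = 1713·(24.645)²·195.198 / (943·2261) = 95.2529 K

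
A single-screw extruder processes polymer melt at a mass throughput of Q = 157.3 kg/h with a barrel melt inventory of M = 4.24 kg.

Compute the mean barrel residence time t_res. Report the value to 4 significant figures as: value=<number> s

Convert throughput: Q = 157.3 kg/h = 157.3/3600 = 0.0436944 kg/s
Mean residence time: t_res = M/Q_s = 4.24 kg / 0.0436944 kg/s = 97.0375 s

value=97.04 s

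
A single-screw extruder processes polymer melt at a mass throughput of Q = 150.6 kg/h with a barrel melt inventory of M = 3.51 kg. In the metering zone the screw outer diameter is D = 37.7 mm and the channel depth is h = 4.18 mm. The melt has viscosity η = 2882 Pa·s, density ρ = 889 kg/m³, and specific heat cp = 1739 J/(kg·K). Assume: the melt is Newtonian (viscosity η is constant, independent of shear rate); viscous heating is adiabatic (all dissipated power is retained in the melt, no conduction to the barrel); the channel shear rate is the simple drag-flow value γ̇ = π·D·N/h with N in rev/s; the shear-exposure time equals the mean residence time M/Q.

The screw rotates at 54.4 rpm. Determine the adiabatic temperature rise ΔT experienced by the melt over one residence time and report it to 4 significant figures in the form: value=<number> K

value=103.2 K

Convert throughput: Q = 150.6 kg/h = 150.6/3600 = 0.0418333 kg/s
Mean residence time: t_res = M/Q_s = 3.51 kg / 0.0418333 kg/s = 83.9044 s
Geometry in metres: D = 37.7 mm → 0.0377 m, h = 4.18 mm → 0.00418 m; screw speed N = 54.4 rpm = 0.906667 rev/s
γ̇ = π·D·N / h = π · 0.0377 · 0.906667 / 0.00418 = 25.6899 s⁻¹
Adiabatic rise: ΔT = η γ̇² t_res / (ρ cp) = 2882·(25.6899)²·83.9044 / (889·1739) = 103.229 K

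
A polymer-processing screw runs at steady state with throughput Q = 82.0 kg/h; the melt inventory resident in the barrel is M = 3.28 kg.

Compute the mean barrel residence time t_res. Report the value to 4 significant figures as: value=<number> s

Throughput in SI: Q_s = 82.0 kg/h ÷ 3600 s/h = 0.0227778 kg/s
t_res = M / Q_s = 3.28 / 0.0227778 = 144 s

value=144.0 s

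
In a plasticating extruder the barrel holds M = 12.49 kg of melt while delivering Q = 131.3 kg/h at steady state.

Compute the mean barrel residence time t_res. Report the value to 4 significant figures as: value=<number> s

value=342.5 s

Convert throughput: Q = 131.3 kg/h = 131.3/3600 = 0.0364722 kg/s
t_res = M / Q_s = 12.49 / 0.0364722 = 342.452 s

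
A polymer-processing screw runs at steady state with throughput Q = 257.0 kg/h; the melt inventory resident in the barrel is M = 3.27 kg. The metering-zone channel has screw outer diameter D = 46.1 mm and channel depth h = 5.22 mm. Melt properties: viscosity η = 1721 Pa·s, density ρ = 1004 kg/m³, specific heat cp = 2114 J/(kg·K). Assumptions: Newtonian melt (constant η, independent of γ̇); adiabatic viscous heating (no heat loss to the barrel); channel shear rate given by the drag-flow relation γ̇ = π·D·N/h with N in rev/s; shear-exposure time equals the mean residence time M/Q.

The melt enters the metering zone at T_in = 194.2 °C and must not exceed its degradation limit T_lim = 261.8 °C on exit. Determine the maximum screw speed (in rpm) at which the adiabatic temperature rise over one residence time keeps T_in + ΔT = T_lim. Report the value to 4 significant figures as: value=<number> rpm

value=92.26 rpm

Throughput in SI: Q_s = 257.0 kg/h ÷ 3600 s/h = 0.0713889 kg/s
Mean residence time: t_res = M/Q_s = 3.27 kg / 0.0713889 kg/s = 45.8054 s
Convert to metres: D = 0.0461 m, h = 0.00522 m
ΔT_a = T_lim − T_in = 261.8 °C − 194.2 °C = 67.6 K
γ̇_max² = ΔT_a·ρ·cp/(η·t_res) = 67.6·1004·2114/(1721·45.8054) = 1820.07 s⁻²
γ̇_max = sqrt(1820.07) = 42.6622 s⁻¹
N_max = γ̇_max h / (πD) = 42.6622·0.00522/(π·0.0461) = 1.53767 rev/s → ×60 = 92.2603 rpm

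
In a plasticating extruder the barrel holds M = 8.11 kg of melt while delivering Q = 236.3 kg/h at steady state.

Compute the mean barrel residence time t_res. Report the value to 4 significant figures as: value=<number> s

value=123.6 s

Q_s = Q / 3600 = 236.3 / 3600 = 0.0656389 kg/s
t_res = M / Q_s = 8.11 / 0.0656389 = 123.555 s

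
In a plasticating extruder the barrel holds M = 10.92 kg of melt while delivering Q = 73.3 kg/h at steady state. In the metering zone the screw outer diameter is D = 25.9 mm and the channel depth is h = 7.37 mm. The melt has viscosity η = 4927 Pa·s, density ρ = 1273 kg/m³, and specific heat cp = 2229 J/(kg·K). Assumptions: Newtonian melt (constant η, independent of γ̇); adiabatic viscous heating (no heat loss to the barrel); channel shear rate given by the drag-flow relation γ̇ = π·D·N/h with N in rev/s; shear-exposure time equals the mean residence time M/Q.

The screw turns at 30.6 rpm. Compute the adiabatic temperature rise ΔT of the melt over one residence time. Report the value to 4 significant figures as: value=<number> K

value=29.52 K

Throughput in SI: Q_s = 73.3 kg/h ÷ 3600 s/h = 0.0203611 kg/s
Mean residence time: t_res = M/Q_s = 10.92 kg / 0.0203611 kg/s = 536.317 s
Geometry in metres: D = 25.9 mm → 0.0259 m, h = 7.37 mm → 0.00737 m; screw speed N = 30.6 rpm = 0.51 rev/s
γ̇ = π·D·N / h = π · 0.0259 · 0.51 / 0.00737 = 5.63057 s⁻¹
Adiabatic rise: ΔT = η γ̇² t_res / (ρ cp) = 4927·(5.63057)²·536.317 / (1273·2229) = 29.5236 K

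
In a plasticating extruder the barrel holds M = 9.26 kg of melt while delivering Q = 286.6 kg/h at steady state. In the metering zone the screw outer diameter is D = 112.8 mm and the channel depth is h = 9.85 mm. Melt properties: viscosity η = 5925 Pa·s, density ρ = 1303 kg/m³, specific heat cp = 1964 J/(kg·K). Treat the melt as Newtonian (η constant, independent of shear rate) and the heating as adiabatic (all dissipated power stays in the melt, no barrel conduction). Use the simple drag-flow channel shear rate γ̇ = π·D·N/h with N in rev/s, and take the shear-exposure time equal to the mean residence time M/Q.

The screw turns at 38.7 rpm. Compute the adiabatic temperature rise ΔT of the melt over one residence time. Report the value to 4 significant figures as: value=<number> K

Throughput in SI: Q_s = 286.6 kg/h ÷ 3600 s/h = 0.0796111 kg/s
Mean residence time: t_res = M/Q_s = 9.26 kg / 0.0796111 kg/s = 116.315 s
D = 112.8 mm = 0.1128 m;  h = 9.85 mm = 0.00985 m;  N = 38.7 rpm / 60 = 0.645 rev/s
Shear rate: γ̇ = πDN/h = π·0.1128·0.645/0.00985 = 23.205 s⁻¹
Adiabatic rise: ΔT = η γ̇² t_res / (ρ cp) = 5925·(23.205)²·116.315 / (1303·1964) = 145.012 K

value=145.0 K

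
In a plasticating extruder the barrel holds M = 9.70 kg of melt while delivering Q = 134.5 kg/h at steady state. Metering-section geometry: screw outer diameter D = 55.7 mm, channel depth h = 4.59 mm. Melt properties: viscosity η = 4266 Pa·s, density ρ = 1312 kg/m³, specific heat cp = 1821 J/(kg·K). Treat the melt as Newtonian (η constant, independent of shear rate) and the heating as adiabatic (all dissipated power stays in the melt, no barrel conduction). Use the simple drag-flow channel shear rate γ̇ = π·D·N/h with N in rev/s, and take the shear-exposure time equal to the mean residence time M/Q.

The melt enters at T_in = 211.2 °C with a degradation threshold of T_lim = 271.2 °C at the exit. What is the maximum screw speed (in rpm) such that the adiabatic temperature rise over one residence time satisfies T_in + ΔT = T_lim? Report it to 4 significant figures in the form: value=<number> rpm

value=17.90 rpm

Q_s = Q / 3600 = 134.5 / 3600 = 0.0373611 kg/s
t_res = M / Q_s = 9.70 / 0.0373611 = 259.628 s
D = 55.7 mm = 0.0557 m;  h = 4.59 mm = 0.00459 m
ΔT_a = T_lim − T_in = 271.2 − 211.2 = 60 K
γ̇_max² = ΔT_a·ρ·cp / (η·t_res) = [60 × 1312 × 1821] / [4266 × 259.628] = 129.426 s⁻²
γ̇_max = √129.426 = 11.3766 s⁻¹
N_max = γ̇_max·h / (π·D) = 11.3766 · 0.00459 / (π · 0.0557) = 0.298414 rev/s = 17.9048 rpm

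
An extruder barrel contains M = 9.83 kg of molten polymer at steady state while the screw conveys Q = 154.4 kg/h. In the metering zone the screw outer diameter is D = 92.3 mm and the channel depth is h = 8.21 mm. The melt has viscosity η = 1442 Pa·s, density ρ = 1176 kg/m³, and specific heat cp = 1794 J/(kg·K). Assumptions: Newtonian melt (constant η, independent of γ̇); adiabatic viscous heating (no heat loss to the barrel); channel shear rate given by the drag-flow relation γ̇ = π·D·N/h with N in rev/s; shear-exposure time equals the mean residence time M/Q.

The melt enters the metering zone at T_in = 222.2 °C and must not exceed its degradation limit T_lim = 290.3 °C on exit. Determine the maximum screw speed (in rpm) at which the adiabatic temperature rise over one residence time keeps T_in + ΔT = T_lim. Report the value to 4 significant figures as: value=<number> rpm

Convert throughput: Q = 154.4 kg/h = 154.4/3600 = 0.0428889 kg/s
Mean residence time: t_res = M/Q_s = 9.83 kg / 0.0428889 kg/s = 229.197 s
D = 92.3 mm = 0.0923 m;  h = 8.21 mm = 0.00821 m
Allowable rise: ΔT_a = T_lim − T_in = 290.3 − 222.2 = 68.1 K
Invert ΔT = ηγ̇²t_res/(ρcp) for γ̇: γ̇_max² = ΔT_a ρ cp / (η t_res) = 68.1·1176·1794 / (1442·229.197) = 434.713 s⁻²
Take the square root: γ̇_max = √(434.713) = 20.8498 s⁻¹
N_max = γ̇_max h / (πD) = 20.8498·0.00821/(π·0.0923) = 0.590328 rev/s → ×60 = 35.4197 rpm

value=35.42 rpm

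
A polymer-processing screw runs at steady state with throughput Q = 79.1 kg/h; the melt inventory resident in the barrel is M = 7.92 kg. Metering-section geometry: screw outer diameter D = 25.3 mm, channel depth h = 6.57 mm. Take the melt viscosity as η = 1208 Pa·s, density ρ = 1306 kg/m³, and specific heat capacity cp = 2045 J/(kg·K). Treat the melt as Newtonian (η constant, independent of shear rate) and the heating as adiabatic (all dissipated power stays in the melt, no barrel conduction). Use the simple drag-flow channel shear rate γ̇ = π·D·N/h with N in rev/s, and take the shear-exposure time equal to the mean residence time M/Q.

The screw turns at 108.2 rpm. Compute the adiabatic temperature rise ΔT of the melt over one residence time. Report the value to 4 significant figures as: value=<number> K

Throughput in SI: Q_s = 79.1 kg/h ÷ 3600 s/h = 0.0219722 kg/s
t_res = M / Q_s = 7.92 / 0.0219722 = 360.455 s
Convert to SI: D = 0.0253 m, h = 0.00657 m, N = 108.2/60 = 1.80333 rev/s
γ̇ = π·D·N / h = π · 0.0253 · 1.80333 / 0.00657 = 21.8163 s⁻¹
ΔT = η·γ̇²·t_res / (ρ·cp) = 1208 · (21.8163)² · 360.455 / (1306 · 2045) = 77.5968 K

value=77.60 K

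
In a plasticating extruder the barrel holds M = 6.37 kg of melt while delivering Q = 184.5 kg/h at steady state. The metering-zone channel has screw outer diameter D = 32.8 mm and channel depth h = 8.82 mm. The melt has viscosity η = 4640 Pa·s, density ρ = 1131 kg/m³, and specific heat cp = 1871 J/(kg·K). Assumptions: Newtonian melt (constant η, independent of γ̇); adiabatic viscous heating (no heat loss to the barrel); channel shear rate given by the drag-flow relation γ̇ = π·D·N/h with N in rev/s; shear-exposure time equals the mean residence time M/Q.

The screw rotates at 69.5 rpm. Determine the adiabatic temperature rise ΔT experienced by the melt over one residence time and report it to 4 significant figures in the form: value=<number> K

Throughput in SI: Q_s = 184.5 kg/h ÷ 3600 s/h = 0.05125 kg/s
t_res = M / Q_s = 6.37 ÷ 0.05125 = 124.293 s
Convert to SI: D = 0.0328 m, h = 0.00882 m, N = 69.5/60 = 1.15833 rev/s
Shear rate: γ̇ = πDN/h = π·0.0328·1.15833/0.00882 = 13.5328 s⁻¹
Adiabatic rise: ΔT = η γ̇² t_res / (ρ cp) = 4640·(13.5328)²·124.293 / (1131·1871) = 49.9119 K

value=49.91 K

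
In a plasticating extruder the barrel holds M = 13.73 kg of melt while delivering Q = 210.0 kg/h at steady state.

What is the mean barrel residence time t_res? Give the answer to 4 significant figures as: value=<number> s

Q_s = Q / 3600 = 210.0 / 3600 = 0.0583333 kg/s
Mean residence time: t_res = M/Q_s = 13.73 kg / 0.0583333 kg/s = 235.371 s

value=235.4 s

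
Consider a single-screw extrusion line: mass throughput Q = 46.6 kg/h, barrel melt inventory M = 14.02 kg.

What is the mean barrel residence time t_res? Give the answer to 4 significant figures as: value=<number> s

value=1083. s

Q_s = Q / 3600 = 46.6 / 3600 = 0.0129444 kg/s
t_res = M / Q_s = 14.02 / 0.0129444 = 1083.09 s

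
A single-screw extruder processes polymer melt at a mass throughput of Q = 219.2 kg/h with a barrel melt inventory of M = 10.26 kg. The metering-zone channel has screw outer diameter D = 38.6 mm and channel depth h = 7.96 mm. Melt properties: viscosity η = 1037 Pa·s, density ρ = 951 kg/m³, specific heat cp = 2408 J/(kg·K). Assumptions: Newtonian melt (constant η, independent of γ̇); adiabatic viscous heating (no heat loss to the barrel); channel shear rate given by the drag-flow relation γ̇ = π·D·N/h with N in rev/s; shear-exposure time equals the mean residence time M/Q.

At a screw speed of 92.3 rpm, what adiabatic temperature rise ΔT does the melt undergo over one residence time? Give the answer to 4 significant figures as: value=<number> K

Throughput in SI: Q_s = 219.2 kg/h ÷ 3600 s/h = 0.0608889 kg/s
t_res = M / Q_s = 10.26 ÷ 0.0608889 = 168.504 s
Geometry in metres: D = 38.6 mm → 0.0386 m, h = 7.96 mm → 0.00796 m; screw speed N = 92.3 rpm = 1.53833 rev/s
γ̇ = π·D·N / h = π · 0.0386 · 1.53833 / 0.00796 = 23.4355 s⁻¹
ΔT = η·γ̇²·t_res/(ρ·cp) = [1037 × 23.4355² × 168.504] / [951 × 2408] = 41.9083 K

value=41.91 K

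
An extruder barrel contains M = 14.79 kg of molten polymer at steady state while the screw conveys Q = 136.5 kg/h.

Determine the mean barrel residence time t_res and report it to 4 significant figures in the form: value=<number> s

value=390.1 s

Throughput in SI: Q_s = 136.5 kg/h ÷ 3600 s/h = 0.0379167 kg/s
t_res = M / Q_s = 14.79 ÷ 0.0379167 = 390.066 s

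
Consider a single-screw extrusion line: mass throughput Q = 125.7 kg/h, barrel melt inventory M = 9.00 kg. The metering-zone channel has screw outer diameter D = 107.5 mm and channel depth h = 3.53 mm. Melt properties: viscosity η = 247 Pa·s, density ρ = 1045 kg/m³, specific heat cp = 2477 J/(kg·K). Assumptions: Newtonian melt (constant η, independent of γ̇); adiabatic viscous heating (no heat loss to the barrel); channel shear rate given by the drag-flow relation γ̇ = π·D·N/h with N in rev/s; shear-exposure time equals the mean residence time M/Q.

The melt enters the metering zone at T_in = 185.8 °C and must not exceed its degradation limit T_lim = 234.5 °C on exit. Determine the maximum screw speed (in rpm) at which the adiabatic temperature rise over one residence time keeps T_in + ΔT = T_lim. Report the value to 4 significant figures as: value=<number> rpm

value=27.91 rpm

Throughput in SI: Q_s = 125.7 kg/h ÷ 3600 s/h = 0.0349167 kg/s
Mean residence time: t_res = M/Q_s = 9.00 kg / 0.0349167 kg/s = 257.757 s
D = 107.5 mm = 0.1075 m;  h = 3.53 mm = 0.00353 m
ΔT_a = T_lim − T_in = 234.5 − 185.8 = 48.7 K
γ̇_max² = ΔT_a·ρ·cp/(η·t_res) = 48.7·1045·2477/(247·257.757) = 1980 s⁻²
γ̇_max = sqrt(1980) = 44.4972 s⁻¹
N_max = γ̇_max·h / (π·D) = 44.4972 · 0.00353 / (π · 0.1075) = 0.465102 rev/s = 27.9061 rpm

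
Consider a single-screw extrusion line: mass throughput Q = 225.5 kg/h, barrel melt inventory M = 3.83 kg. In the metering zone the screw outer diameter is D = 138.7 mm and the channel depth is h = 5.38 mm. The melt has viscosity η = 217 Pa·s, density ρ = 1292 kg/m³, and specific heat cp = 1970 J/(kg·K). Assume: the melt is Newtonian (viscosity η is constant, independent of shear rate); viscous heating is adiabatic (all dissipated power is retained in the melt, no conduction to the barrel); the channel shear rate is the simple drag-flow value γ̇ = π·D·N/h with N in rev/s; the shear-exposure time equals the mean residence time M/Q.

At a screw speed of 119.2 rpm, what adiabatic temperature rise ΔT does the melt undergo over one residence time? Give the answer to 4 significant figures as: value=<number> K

Convert throughput: Q = 225.5 kg/h = 225.5/3600 = 0.0626389 kg/s
t_res = M / Q_s = 3.83 ÷ 0.0626389 = 61.1441 s
D = 138.7 mm = 0.1387 m;  h = 5.38 mm = 0.00538 m;  N = 119.2 rpm / 60 = 1.98667 rev/s
Shear rate: γ̇ = πDN/h = π·0.1387·1.98667/0.00538 = 160.905 s⁻¹
Adiabatic rise: ΔT = η γ̇² t_res / (ρ cp) = 217·(160.905)²·61.1441 / (1292·1970) = 134.966 K

value=135.0 K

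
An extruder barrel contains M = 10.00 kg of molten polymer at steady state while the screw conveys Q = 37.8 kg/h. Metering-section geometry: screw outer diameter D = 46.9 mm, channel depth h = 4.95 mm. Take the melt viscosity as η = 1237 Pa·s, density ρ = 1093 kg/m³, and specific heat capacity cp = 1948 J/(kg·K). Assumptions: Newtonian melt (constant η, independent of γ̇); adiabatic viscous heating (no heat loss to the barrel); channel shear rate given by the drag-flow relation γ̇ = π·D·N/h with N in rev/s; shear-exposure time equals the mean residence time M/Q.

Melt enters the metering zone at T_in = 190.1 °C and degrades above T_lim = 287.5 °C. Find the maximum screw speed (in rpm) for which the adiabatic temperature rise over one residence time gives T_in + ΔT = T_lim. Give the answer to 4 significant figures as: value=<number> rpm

value=26.74 rpm

Q_s = Q / 3600 = 37.8 / 3600 = 0.0105 kg/s
t_res = M / Q_s = 10.00 / 0.0105 = 952.381 s
D = 46.9 mm = 0.0469 m;  h = 4.95 mm = 0.00495 m
ΔT_a = T_lim − T_in = 287.5 °C − 190.1 °C = 97.4 K
γ̇_max² = ΔT_a·ρ·cp/(η·t_res) = 97.4·1093·1948/(1237·952.381) = 176.03 s⁻²
γ̇_max = sqrt(176.03) = 13.2676 s⁻¹
N_max = γ̇_max·h / (π·D) = 13.2676 · 0.00495 / (π · 0.0469) = 0.445735 rev/s = 26.7441 rpm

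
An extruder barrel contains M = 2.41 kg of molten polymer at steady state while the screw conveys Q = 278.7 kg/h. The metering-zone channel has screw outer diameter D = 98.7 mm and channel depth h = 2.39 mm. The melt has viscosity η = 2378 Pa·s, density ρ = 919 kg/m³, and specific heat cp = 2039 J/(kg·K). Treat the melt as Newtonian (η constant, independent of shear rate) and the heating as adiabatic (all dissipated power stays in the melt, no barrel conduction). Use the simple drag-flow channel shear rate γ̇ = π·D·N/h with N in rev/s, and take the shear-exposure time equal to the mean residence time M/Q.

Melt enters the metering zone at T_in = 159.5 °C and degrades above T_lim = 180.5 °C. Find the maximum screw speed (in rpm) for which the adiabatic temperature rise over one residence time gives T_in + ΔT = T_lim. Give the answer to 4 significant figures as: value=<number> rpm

value=10.66 rpm

Throughput in SI: Q_s = 278.7 kg/h ÷ 3600 s/h = 0.0774167 kg/s
Mean residence time: t_res = M/Q_s = 2.41 kg / 0.0774167 kg/s = 31.1302 s
D = 98.7 mm = 0.0987 m;  h = 2.39 mm = 0.00239 m
ΔT_a = T_lim − T_in = 180.5 °C − 159.5 °C = 21 K
γ̇_max² = ΔT_a·ρ·cp / (η·t_res) = [21 × 919 × 2039] / [2378 × 31.1302] = 531.567 s⁻²
γ̇_max = √531.567 = 23.0557 s⁻¹
N_max = γ̇_max h / (πD) = 23.0557·0.00239/(π·0.0987) = 0.177709 rev/s → ×60 = 10.6625 rpm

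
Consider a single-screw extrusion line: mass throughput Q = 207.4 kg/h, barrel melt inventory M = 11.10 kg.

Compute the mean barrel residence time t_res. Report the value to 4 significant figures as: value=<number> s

value=192.7 s

Throughput in SI: Q_s = 207.4 kg/h ÷ 3600 s/h = 0.0576111 kg/s
t_res = M / Q_s = 11.10 ÷ 0.0576111 = 192.671 s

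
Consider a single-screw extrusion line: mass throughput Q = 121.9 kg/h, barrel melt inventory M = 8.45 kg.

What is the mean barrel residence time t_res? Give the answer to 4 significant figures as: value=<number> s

Q_s = Q / 3600 = 121.9 / 3600 = 0.0338611 kg/s
t_res = M / Q_s = 8.45 / 0.0338611 = 249.549 s

value=249.5 s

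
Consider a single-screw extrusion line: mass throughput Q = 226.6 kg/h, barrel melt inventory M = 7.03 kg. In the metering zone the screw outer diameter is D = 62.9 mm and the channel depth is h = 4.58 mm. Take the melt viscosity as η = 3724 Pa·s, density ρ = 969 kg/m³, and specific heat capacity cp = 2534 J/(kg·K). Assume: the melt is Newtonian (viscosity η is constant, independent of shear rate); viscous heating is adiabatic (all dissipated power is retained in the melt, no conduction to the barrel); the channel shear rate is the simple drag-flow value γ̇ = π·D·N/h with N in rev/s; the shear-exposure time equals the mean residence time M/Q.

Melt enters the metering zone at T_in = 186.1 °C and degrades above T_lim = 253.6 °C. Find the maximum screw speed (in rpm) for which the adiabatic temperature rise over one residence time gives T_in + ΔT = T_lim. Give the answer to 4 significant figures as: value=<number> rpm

Q_s = Q / 3600 = 226.6 / 3600 = 0.0629444 kg/s
Mean residence time: t_res = M/Q_s = 7.03 kg / 0.0629444 kg/s = 111.686 s
Convert to metres: D = 0.0629 m, h = 0.00458 m
ΔT_a = T_lim − T_in = 253.6 − 186.1 = 67.5 K
Invert ΔT = ηγ̇²t_res/(ρcp) for γ̇: γ̇_max² = ΔT_a ρ cp / (η t_res) = 67.5·969·2534 / (3724·111.686) = 398.498 s⁻²
Take the square root: γ̇_max = √(398.498) = 19.9624 s⁻¹
N_max = γ̇_max h / (πD) = 19.9624·0.00458/(π·0.0629) = 0.462677 rev/s → ×60 = 27.7606 rpm

value=27.76 rpm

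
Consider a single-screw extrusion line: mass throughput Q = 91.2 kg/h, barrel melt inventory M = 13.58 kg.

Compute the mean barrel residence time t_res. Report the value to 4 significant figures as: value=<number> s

Convert throughput: Q = 91.2 kg/h = 91.2/3600 = 0.0253333 kg/s
Mean residence time: t_res = M/Q_s = 13.58 kg / 0.0253333 kg/s = 536.053 s

value=536.1 s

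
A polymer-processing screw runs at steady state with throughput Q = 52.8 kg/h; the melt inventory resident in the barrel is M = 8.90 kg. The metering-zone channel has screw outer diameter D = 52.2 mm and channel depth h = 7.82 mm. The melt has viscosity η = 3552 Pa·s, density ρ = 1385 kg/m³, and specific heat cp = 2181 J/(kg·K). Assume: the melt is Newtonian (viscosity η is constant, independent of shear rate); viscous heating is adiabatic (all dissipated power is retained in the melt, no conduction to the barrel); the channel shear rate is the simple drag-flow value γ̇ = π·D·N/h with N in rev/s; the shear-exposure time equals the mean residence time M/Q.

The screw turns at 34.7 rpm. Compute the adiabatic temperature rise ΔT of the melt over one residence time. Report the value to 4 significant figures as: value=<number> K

Throughput in SI: Q_s = 52.8 kg/h ÷ 3600 s/h = 0.0146667 kg/s
t_res = M / Q_s = 8.90 / 0.0146667 = 606.818 s
D = 52.2 mm = 0.0522 m;  h = 7.82 mm = 0.00782 m;  N = 34.7 rpm / 60 = 0.578333 rev/s
Shear rate: γ̇ = πDN/h = π·0.0522·0.578333/0.00782 = 12.1281 s⁻¹
ΔT = η·γ̇²·t_res/(ρ·cp) = [3552 × 12.1281² × 606.818] / [1385 × 2181] = 104.957 K

value=105.0 K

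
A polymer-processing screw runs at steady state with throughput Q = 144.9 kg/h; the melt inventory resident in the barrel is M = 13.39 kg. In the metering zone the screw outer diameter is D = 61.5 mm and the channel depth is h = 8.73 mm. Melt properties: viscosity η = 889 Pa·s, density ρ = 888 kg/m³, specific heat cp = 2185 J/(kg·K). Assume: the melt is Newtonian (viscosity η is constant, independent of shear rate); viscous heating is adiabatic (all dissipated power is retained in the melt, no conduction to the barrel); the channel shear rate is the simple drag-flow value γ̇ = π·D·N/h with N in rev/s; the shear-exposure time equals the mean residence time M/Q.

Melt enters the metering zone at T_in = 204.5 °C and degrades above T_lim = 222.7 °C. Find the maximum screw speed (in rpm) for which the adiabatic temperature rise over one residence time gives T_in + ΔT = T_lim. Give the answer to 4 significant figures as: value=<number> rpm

Throughput in SI: Q_s = 144.9 kg/h ÷ 3600 s/h = 0.04025 kg/s
t_res = M / Q_s = 13.39 ÷ 0.04025 = 332.671 s
D = 61.5 mm = 0.0615 m;  h = 8.73 mm = 0.00873 m
Allowable rise: ΔT_a = T_lim − T_in = 222.7 − 204.5 = 18.2 K
γ̇_max² = ΔT_a·ρ·cp / (η·t_res) = [18.2 × 888 × 2185] / [889 × 332.671] = 119.404 s⁻²
γ̇_max = √119.404 = 10.9272 s⁻¹
Solve γ̇ = πDN/h for N: N_max = γ̇_max·h/(π·D) = 10.9272 × 0.00873 / (π × 0.0615) = 0.493741 rev/s = 29.6244 rpm

value=29.62 rpm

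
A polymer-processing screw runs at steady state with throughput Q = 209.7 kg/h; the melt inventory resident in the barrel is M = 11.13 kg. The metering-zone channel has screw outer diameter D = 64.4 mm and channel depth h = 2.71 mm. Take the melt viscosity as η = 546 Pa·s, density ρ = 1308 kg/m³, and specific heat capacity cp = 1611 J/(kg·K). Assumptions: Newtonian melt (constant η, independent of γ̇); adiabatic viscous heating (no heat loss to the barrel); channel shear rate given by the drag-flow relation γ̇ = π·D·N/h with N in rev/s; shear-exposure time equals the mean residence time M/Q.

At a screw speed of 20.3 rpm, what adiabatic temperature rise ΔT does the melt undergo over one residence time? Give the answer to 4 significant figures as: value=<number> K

Convert throughput: Q = 209.7 kg/h = 209.7/3600 = 0.05825 kg/s
t_res = M / Q_s = 11.13 ÷ 0.05825 = 191.073 s
D = 64.4 mm = 0.0644 m;  h = 2.71 mm = 0.00271 m;  N = 20.3 rpm / 60 = 0.338333 rev/s
Shear rate: γ̇ = πDN/h = π·0.0644·0.338333/0.00271 = 25.2587 s⁻¹
Adiabatic rise: ΔT = η γ̇² t_res / (ρ cp) = 546·(25.2587)²·191.073 / (1308·1611) = 31.5872 K

value=31.59 K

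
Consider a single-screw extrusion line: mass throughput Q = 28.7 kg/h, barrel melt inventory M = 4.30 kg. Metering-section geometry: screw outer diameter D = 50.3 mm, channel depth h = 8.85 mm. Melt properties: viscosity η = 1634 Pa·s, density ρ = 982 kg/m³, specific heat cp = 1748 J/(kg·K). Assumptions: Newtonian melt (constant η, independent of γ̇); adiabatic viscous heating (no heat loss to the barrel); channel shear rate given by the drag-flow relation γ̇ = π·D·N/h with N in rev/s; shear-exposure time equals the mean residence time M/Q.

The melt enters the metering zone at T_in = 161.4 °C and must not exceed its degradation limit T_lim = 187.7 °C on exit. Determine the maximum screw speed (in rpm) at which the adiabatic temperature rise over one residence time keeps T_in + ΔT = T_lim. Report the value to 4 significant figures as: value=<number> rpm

Convert throughput: Q = 28.7 kg/h = 28.7/3600 = 0.00797222 kg/s
t_res = M / Q_s = 4.30 ÷ 0.00797222 = 539.373 s
Geometry in SI: D = 50.3 mm → 0.0503 m, h = 8.85 mm → 0.00885 m
ΔT_a = T_lim − T_in = 187.7 − 161.4 = 26.3 K
γ̇_max² = ΔT_a·ρ·cp/(η·t_res) = 26.3·982·1748/(1634·539.373) = 51.2233 s⁻²
γ̇_max = √51.2233 = 7.15705 s⁻¹
N_max = γ̇_max h / (πD) = 7.15705·0.00885/(π·0.0503) = 0.400829 rev/s → ×60 = 24.0497 rpm

value=24.05 rpm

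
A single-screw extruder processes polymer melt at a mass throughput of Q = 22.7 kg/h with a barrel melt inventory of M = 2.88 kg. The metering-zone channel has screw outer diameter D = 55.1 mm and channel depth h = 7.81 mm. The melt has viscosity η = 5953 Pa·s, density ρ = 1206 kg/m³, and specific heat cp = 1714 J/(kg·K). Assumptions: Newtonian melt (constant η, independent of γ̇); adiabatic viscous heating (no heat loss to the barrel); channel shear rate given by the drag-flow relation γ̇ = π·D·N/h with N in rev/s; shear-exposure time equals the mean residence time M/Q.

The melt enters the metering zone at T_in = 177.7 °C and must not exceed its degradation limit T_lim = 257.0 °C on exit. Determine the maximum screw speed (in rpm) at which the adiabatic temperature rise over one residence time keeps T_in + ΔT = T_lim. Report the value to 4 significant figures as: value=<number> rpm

value=21.02 rpm

Convert throughput: Q = 22.7 kg/h = 22.7/3600 = 0.00630556 kg/s
t_res = M / Q_s = 2.88 ÷ 0.00630556 = 456.74 s
Geometry in SI: D = 55.1 mm → 0.0551 m, h = 7.81 mm → 0.00781 m
ΔT_a = T_lim − T_in = 257.0 − 177.7 = 79.3 K
γ̇_max² = ΔT_a·ρ·cp/(η·t_res) = 79.3·1206·1714/(5953·456.74) = 60.2874 s⁻²
Take the square root: γ̇_max = √(60.2874) = 7.76449 s⁻¹
N_max = γ̇_max·h / (π·D) = 7.76449 · 0.00781 / (π · 0.0551) = 0.350318 rev/s = 21.0191 rpm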